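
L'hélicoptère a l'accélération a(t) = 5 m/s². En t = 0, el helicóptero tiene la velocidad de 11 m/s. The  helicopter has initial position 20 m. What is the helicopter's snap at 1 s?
To solve this, we need to take 2 derivatives of our acceleration equation a(t) = 5. Differentiating acceleration, we get jerk: j(t) = 0. The derivative of jerk gives snap: s(t) = 0. Using s(t) = 0 and substituting t = 1, we find s = 0.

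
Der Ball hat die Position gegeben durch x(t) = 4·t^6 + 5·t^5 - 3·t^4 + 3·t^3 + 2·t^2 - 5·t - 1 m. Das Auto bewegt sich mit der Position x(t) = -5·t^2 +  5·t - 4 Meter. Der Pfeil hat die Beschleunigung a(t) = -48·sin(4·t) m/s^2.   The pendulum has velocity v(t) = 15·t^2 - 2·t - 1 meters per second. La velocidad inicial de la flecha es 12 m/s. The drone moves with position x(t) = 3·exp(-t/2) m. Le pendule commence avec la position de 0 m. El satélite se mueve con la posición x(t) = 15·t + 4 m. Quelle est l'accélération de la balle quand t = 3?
En partant de la position x(t) = 4·t^6 + 5·t^5 - 3·t^4 + 3·t^3 + 2·t^2 - 5·t - 1, nous prenons 2 dérivées. En dérivant la position, nous obtenons la vitesse: v(t) = 24·t^5 + 25·t^4 - 12·t^3 + 9·t^2 + 4·t - 5. La dérivée de la vitesse donne l'accélération: a(t) = 120·t^4 + 100·t^3 - 36·t^2 + 18·t + 4. En utilisant a(t) = 120·t^4 + 100·t^3 - 36·t^2 + 18·t + 4 et en substituant t = 3, nous trouvons a = 12154.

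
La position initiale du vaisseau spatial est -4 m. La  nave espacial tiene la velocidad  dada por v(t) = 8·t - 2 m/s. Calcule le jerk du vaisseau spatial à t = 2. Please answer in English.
To solve this, we need to take 2 derivatives of our velocity equation v(t) = 8·t - 2. The derivative of velocity gives acceleration: a(t) = 8. Differentiating acceleration, we get jerk: j(t) = 0. From the given jerk equation j(t) = 0, we substitute t = 2 to get j = 0.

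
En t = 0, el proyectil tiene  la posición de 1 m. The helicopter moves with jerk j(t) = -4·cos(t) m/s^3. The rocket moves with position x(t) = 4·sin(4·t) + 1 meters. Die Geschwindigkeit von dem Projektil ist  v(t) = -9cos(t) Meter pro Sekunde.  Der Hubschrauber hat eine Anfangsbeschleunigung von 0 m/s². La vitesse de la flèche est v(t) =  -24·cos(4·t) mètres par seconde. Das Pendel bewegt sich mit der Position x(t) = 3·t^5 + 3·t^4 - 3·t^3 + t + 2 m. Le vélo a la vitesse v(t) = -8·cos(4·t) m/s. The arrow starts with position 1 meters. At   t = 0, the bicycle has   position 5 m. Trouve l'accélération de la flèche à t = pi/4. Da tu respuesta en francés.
En partant de la vitesse v(t) = -24·cos(4·t), nous prenons 1 dérivée. En prenant d/dt de v(t), nous trouvons a(t) = 96·sin(4·t). En utilisant a(t) = 96·sin(4·t) et en substituant t = pi/4, nous trouvons a = 0.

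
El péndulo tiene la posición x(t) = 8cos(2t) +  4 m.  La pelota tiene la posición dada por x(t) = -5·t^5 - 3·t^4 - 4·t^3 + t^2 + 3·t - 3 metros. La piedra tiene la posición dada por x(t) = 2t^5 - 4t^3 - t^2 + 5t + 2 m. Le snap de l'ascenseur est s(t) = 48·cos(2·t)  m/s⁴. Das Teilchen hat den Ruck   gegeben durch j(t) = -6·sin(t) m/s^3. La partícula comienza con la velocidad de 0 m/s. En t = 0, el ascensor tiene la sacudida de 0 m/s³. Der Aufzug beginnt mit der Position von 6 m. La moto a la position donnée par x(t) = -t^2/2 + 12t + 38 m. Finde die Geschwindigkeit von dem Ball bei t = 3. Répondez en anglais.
Starting from position x(t) = -5·t^5 - 3·t^4 - 4·t^3 + t^2 + 3·t - 3, we take 1 derivative. Differentiating position, we get velocity: v(t) = -25·t^4 - 12·t^3 - 12·t^2 + 2·t + 3. Using v(t) = -25·t^4 - 12·t^3 - 12·t^2 + 2·t + 3 and substituting t = 3, we find v = -2448.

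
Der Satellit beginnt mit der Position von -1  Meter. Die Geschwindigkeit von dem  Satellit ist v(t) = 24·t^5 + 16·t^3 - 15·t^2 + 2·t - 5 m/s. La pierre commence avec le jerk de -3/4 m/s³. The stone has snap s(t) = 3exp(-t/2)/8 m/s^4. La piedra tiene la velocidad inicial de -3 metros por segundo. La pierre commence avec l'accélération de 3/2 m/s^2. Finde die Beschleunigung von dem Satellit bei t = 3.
Ausgehend von der Geschwindigkeit v(t) = 24·t^5 + 16·t^3 - 15·t^2 + 2·t - 5, nehmen wir 1 Ableitung. Durch Ableiten von der Geschwindigkeit erhalten wir die Beschleunigung: a(t) = 120·t^4 + 48·t^2 - 30·t + 2. Mit a(t) = 120·t^4 + 48·t^2 - 30·t + 2 und Einsetzen von t = 3, finden wir a = 10064.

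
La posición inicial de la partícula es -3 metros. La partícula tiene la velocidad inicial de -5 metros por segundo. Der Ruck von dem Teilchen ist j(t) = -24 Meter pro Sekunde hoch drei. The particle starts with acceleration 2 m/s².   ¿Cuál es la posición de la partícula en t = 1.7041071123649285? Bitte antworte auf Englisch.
We need to integrate our jerk equation j(t) = -24 3 times. The antiderivative of jerk, with a(0) = 2, gives acceleration: a(t) = 2 - 24·t. Finding the integral of a(t) and using v(0) = -5: v(t) = -12·t^2 + 2·t - 5. Integrating velocity and using the initial condition x(0) = -3, we get x(t) = -4·t^3 + t^2 - 5·t - 3. From the given position equation x(t) = -4·t^3 + t^2 - 5·t - 3, we substitute t = 1.7041071123649285 to get x = -28.4113335601372.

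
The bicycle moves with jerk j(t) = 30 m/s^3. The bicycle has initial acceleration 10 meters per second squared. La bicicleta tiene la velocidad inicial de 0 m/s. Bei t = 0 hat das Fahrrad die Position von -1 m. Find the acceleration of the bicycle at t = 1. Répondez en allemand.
Ausgehend von dem Ruck j(t) = 30, nehmen wir 1 Stammfunktion. Durch Integration von dem Ruck und Verwendung der Anfangsbedingung a(0) = 10, erhalten wir a(t) = 30·t + 10. Aus der Gleichung für die Beschleunigung a(t) = 30·t + 10, setzen wir t = 1 ein und erhalten a = 40.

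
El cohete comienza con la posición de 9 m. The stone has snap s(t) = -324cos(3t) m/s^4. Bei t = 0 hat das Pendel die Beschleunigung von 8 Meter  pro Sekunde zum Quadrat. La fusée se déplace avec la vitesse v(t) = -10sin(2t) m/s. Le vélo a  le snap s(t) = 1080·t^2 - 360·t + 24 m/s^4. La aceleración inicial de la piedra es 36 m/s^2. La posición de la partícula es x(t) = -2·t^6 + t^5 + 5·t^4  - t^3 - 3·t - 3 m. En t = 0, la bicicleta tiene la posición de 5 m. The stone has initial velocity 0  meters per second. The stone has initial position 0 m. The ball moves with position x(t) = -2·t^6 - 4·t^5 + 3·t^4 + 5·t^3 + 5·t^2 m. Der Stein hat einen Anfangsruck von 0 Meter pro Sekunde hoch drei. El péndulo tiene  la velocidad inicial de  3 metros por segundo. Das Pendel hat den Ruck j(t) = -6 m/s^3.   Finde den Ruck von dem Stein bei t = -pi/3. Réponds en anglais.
Starting from snap s(t) = -324·cos(3·t), we take 1 antiderivative. The integral of snap is jerk. Using j(0) = 0, we get j(t) = -108·sin(3·t). Using j(t) = -108·sin(3·t) and substituting t = -pi/3, we find j = 0.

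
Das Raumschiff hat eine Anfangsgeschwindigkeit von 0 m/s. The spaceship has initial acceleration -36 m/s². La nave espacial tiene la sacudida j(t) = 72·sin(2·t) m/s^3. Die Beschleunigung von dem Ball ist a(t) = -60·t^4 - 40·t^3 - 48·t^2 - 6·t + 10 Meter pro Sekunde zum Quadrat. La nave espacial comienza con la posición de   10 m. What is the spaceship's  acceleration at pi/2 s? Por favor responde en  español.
Debemos encontrar la antiderivada de nuestra ecuación de la sacudida j(t) = 72·sin(2·t) 1 vez. La integral de la sacudida, con a(0) = -36, da la aceleración: a(t) = -36·cos(2·t). Usando a(t) = -36·cos(2·t) y sustituyendo t = pi/2, encontramos a = 36.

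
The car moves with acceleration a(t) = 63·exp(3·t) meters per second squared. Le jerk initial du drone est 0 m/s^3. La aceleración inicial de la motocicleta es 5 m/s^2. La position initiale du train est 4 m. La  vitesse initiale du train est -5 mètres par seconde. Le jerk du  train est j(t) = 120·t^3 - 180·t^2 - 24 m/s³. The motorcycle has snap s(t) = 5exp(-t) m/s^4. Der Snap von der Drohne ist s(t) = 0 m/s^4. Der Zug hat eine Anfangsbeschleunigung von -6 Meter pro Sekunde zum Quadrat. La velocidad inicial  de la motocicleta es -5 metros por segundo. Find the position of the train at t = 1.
To find the answer, we compute 3 antiderivatives of j(t) = 120·t^3 - 180·t^2 - 24. The integral of jerk, with a(0) = -6, gives acceleration: a(t) = 30·t^4 - 60·t^3 - 24·t - 6. Integrating acceleration and using the initial condition v(0) = -5, we get v(t) = 6·t^5 - 15·t^4 - 12·t^2 - 6·t - 5. The integral of velocity, with x(0) = 4, gives position: x(t) = t^6 - 3·t^5 - 4·t^3 - 3·t^2 - 5·t + 4. Using x(t) = t^6 - 3·t^5 - 4·t^3 - 3·t^2 - 5·t + 4 and substituting t = 1, we find x = -10.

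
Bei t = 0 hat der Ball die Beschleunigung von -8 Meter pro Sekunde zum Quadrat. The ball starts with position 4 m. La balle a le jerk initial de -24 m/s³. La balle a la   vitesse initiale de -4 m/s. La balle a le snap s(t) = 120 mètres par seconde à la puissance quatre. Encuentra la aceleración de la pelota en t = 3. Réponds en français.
Pour résoudre ceci, nous devons prendre 2 primitives de notre équation du snap s(t) = 120. En intégrant le snap et en utilisant la condition initiale j(0) = -24, nous obtenons j(t) = 120·t - 24. En intégrant le jerk et en utilisant la condition initiale a(0) = -8, nous obtenons a(t) = 60·t^2 - 24·t - 8. De l'équation de l'accélération a(t) = 60·t^2 - 24·t - 8, nous substituons t = 3 pour obtenir a = 460.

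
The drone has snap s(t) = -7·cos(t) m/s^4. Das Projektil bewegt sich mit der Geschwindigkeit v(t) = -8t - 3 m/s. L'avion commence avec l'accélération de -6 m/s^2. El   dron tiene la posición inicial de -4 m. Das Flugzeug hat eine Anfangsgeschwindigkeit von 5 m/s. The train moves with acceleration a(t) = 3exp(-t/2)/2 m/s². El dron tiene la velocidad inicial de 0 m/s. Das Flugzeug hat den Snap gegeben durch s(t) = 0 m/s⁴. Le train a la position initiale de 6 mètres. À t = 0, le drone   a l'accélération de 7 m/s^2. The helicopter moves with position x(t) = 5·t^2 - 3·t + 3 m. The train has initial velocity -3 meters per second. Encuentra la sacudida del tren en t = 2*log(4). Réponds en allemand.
Ausgehend von der Beschleunigung a(t) = 3·exp(-t/2)/2, nehmen wir 1 Ableitung. Mit d/dt von a(t) finden wir j(t) = -3·exp(-t/2)/4. Wir haben den Ruck j(t) = -3·exp(-t/2)/4. Durch Einsetzen von t = 2*log(4): j(2*log(4)) = -3/16.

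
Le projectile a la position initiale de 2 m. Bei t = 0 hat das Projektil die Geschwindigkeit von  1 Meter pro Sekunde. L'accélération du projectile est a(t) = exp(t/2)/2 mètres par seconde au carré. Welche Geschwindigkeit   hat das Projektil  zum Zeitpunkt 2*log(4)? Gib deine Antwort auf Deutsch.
Wir müssen unsere Gleichung für die Beschleunigung a(t) = exp(t/2)/2 1-mal integrieren. Durch Integration von der Beschleunigung und Verwendung der Anfangsbedingung v(0) = 1, erhalten wir v(t) = exp(t/2). Mit v(t) = exp(t/2) und Einsetzen von t = 2*log(4), finden wir v = 4.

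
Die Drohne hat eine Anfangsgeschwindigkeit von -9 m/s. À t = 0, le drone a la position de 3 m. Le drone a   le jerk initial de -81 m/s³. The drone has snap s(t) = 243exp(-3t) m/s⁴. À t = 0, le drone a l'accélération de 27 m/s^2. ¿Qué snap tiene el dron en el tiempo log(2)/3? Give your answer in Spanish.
De la ecuación del snap s(t) = 243·exp(-3·t), sustituimos t = log(2)/3 para obtener s = 243/2.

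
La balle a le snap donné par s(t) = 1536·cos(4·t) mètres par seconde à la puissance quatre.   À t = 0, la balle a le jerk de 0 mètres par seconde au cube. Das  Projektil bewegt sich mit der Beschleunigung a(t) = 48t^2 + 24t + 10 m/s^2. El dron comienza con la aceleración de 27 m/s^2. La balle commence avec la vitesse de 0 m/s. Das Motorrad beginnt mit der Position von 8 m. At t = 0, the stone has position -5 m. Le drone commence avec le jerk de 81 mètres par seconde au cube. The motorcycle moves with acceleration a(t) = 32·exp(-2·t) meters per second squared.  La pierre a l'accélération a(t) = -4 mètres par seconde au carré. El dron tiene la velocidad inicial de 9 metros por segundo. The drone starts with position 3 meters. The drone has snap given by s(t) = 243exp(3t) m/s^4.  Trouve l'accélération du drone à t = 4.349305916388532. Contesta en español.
Necesitamos integrar nuestra ecuación del snap s(t) = 243·exp(3·t) 2 veces. Integrando el snap y usando la condición inicial j(0) = 81, obtenemos j(t) = 81·exp(3·t). Integrando la sacudida y usando la condición inicial a(0) = 27, obtenemos a(t) = 27·exp(3·t). Usando a(t) = 27·exp(3·t) y sustituyendo t = 4.349305916388532, encontramos a = 12531482.2400340.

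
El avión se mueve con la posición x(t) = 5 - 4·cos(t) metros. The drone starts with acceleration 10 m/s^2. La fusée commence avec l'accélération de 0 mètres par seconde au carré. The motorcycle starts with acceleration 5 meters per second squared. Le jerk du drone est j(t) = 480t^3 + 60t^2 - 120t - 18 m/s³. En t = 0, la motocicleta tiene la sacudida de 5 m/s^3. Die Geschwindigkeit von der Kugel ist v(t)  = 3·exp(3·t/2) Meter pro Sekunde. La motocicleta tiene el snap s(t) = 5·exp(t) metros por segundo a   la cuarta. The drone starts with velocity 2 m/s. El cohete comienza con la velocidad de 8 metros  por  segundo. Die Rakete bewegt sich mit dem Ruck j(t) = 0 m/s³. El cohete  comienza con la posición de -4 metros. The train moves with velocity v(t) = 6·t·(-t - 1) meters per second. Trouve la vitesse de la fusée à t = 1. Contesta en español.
Necesitamos integrar nuestra ecuación de la sacudida j(t) = 0 2 veces. Tomando ∫j(t)dt y aplicando a(0) = 0, encontramos a(t) = 0. Integrando la aceleración y usando la condición inicial v(0) = 8, obtenemos v(t) = 8. Usando v(t) = 8 y sustituyendo t = 1, encontramos v = 8.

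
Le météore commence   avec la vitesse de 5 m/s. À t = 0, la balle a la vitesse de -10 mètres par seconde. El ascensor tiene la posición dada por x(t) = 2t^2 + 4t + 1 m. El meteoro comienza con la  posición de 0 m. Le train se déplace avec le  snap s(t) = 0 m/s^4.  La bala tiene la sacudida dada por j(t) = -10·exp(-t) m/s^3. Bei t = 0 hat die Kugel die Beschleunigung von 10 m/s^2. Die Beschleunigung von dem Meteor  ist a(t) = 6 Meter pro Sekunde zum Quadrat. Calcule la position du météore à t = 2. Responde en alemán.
Wir müssen unsere Gleichung für die Beschleunigung a(t) = 6 2-mal integrieren. Das Integral von der Beschleunigung, mit v(0) = 5, ergibt die Geschwindigkeit: v(t) = 6·t + 5. Mit ∫v(t)dt und Anwendung von x(0) = 0, finden wir x(t) = 3·t^2 + 5·t. Aus der Gleichung für die Position x(t) = 3·t^2 + 5·t, setzen wir t = 2 ein und erhalten x = 22.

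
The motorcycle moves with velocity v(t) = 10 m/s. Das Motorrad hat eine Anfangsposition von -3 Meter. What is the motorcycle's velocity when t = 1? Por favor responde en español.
De la ecuación de la velocidad v(t) = 10, sustituimos t = 1 para obtener v = 10.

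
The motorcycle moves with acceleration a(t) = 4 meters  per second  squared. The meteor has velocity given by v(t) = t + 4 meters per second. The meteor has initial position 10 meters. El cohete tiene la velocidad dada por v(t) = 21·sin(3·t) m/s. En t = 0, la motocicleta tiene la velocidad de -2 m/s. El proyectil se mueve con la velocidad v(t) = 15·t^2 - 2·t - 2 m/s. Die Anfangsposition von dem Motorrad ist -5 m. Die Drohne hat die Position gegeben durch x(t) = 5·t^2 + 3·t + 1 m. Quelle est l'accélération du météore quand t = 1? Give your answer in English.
We must differentiate our velocity equation v(t) = t + 4 1 time. Differentiating velocity, we get acceleration: a(t) = 1. Using a(t) = 1 and substituting t = 1, we find a = 1.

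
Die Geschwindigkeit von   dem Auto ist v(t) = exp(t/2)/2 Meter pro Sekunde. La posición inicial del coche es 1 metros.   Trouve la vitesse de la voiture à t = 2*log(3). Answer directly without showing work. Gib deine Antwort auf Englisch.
v(2*log(3)) = 3/2.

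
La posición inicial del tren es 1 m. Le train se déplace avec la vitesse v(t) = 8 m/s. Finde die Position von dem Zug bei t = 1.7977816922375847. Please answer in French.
En partant de la vitesse v(t) = 8, nous prenons 1 primitive. La primitive de la vitesse, avec x(0) = 1, donne la position: x(t) = 8·t + 1. Nous avons la position x(t) = 8·t + 1. En substituant t = 1.7977816922375847: x(1.7977816922375847) = 15.3822535379007.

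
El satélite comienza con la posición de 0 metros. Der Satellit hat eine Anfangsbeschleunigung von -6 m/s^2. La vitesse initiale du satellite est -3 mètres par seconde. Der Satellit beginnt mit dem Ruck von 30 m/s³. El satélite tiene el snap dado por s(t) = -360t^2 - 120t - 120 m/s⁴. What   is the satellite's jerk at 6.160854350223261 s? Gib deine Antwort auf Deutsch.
Ausgehend von dem Snap s(t) = -360·t^2 - 120·t - 120, nehmen wir 1 Integral. Mit ∫s(t)dt und Anwendung von j(0) = 30, finden wir j(t) = -120·t^3 - 60·t^2 - 120·t + 30. Aus der Gleichung für den Ruck j(t) = -120·t^3 - 60·t^2 - 120·t + 30, setzen wir t = 6.160854350223261 ein und erhalten j = -31047.7300196989.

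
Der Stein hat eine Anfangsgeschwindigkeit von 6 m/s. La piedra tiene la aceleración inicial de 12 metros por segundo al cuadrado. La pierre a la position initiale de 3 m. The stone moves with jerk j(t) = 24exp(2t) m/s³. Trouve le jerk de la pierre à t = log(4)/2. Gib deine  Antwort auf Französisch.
En utilisant j(t) = 24·exp(2·t) et en substituant t = log(4)/2, nous trouvons j = 96.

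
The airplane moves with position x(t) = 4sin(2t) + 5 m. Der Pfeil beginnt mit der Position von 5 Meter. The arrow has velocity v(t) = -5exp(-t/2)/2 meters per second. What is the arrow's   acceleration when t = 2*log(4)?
We must differentiate our velocity equation v(t) = -5·exp(-t/2)/2 1 time. The derivative of velocity gives acceleration: a(t) = 5·exp(-t/2)/4. We have acceleration a(t) = 5·exp(-t/2)/4. Substituting t = 2*log(4): a(2*log(4)) = 5/16.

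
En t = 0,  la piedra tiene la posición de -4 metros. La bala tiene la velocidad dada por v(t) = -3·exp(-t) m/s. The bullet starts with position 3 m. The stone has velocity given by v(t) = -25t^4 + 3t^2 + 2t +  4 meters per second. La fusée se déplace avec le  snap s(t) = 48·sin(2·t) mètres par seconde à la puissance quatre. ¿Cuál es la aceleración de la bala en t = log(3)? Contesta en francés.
Pour résoudre ceci, nous devons prendre 1 dérivée de notre équation de la vitesse v(t) = -3·exp(-t). En prenant d/dt de v(t), nous trouvons a(t) = 3·exp(-t). En utilisant a(t) = 3·exp(-t) et en substituant t = log(3), nous trouvons a = 1.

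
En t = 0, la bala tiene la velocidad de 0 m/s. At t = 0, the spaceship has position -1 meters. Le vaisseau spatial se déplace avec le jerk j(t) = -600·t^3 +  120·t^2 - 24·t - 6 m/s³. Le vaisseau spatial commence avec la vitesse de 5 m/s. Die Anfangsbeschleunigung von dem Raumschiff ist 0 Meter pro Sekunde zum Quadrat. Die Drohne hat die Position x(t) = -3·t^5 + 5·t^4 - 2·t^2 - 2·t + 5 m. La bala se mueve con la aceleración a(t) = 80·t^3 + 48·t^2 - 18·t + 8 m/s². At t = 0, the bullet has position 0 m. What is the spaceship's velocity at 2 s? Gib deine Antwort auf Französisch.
Nous devons trouver la primitive de notre équation du jerk j(t) = -600·t^3 + 120·t^2 - 24·t - 6 2 fois. La primitive du jerk, avec a(0) = 0, donne l'accélération: a(t) = 2·t·(-75·t^3 + 20·t^2 - 6·t - 3). En prenant ∫a(t)dt et en appliquant v(0) = 5, nous trouvons v(t) = -30·t^5 + 10·t^4 - 4·t^3 - 3·t^2 + 5. Nous avons la vitesse v(t) = -30·t^5 + 10·t^4 - 4·t^3 - 3·t^2 + 5. En substituant t = 2: v(2) = -839.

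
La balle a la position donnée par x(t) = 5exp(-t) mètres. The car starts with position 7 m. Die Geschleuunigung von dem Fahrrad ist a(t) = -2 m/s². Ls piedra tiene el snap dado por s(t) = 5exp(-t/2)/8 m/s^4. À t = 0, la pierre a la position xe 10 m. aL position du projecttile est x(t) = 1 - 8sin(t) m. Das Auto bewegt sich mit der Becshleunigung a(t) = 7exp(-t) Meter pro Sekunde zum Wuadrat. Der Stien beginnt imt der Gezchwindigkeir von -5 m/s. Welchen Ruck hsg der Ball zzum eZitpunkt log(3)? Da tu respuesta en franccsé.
En partant de la position x(t) = 5·exp(-t), nous prenons 3 dérivées. La dérivée de la position donne la vitesse: v(t) = -5·exp(-t). En prenant d/dt de v(t), nous trouvons a(t) = 5·exp(-t). En prenant d/dt de a(t), nous trouvons j(t) = -5·exp(-t). En utilisant j(t) = -5·exp(-t) et en substituant t = log(3), nous trouvons j = -5/3.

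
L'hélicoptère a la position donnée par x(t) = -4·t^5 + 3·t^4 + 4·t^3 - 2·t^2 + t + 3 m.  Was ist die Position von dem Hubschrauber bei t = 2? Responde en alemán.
Mit x(t) = -4·t^5 + 3·t^4 + 4·t^3 - 2·t^2 + t + 3 und Einsetzen von t = 2, finden wir x = -51.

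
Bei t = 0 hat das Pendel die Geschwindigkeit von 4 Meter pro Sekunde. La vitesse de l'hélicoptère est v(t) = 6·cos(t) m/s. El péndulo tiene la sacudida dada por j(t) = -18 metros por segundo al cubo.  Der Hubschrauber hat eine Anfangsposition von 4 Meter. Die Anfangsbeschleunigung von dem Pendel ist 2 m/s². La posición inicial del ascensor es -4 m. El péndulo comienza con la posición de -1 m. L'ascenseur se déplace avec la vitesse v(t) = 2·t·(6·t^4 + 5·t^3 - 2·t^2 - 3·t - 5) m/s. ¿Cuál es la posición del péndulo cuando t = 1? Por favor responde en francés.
Nous devons trouver l'intégrale de notre équation du jerk j(t) = -18 3 fois. La primitive du jerk, avec a(0) = 2, donne l'accélération: a(t) = 2 - 18·t. La primitive de l'accélération, avec v(0) = 4, donne la vitesse: v(t) = -9·t^2 + 2·t + 4. En intégrant la vitesse et en utilisant la condition initiale x(0) = -1, nous obtenons x(t) = -3·t^3 + t^2 + 4·t - 1. En utilisant x(t) = -3·t^3 + t^2 + 4·t - 1 et en substituant t = 1, nous trouvons x = 1.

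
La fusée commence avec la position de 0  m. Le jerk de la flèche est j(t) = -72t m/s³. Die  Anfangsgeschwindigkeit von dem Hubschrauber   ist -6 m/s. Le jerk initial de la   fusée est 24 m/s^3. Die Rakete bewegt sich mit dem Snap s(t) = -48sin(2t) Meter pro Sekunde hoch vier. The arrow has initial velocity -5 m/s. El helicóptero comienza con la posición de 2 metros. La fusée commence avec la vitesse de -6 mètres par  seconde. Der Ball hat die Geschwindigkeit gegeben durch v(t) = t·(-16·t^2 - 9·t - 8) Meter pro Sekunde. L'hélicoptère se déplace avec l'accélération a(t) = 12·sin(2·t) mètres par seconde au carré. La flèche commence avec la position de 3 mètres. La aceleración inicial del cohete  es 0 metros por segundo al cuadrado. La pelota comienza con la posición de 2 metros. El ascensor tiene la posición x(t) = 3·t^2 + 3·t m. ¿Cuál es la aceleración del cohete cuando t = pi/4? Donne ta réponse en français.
En partant du snap s(t) = -48·sin(2·t), nous prenons 2 intégrales. La primitive du snap, avec j(0) = 24, donne le jerk: j(t) = 24·cos(2·t). En intégrant le jerk et en utilisant la condition initiale a(0) = 0, nous obtenons a(t) = 12·sin(2·t). Nous avons l'accélération a(t) = 12·sin(2·t). En substituant t = pi/4: a(pi/4) = 12.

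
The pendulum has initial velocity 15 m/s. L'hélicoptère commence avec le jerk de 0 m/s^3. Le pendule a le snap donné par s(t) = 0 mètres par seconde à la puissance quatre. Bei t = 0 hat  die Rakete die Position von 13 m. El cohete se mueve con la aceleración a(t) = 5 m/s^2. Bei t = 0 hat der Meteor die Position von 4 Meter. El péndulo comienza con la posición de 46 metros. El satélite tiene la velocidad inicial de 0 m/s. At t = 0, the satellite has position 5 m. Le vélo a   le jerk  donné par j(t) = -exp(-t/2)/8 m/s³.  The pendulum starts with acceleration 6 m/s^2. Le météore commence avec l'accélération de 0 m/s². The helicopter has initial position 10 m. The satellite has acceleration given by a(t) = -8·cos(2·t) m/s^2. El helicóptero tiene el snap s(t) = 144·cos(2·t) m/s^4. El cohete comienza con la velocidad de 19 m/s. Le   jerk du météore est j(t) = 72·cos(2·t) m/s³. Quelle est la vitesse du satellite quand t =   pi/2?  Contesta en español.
Necesitamos integrar nuestra ecuación de la aceleración a(t) = -8·cos(2·t) 1 vez. Tomando ∫a(t)dt y aplicando v(0) = 0, encontramos v(t) = -4·sin(2·t). Tenemos la velocidad v(t) = -4·sin(2·t). Sustituyendo t = pi/2: v(pi/2) = 0.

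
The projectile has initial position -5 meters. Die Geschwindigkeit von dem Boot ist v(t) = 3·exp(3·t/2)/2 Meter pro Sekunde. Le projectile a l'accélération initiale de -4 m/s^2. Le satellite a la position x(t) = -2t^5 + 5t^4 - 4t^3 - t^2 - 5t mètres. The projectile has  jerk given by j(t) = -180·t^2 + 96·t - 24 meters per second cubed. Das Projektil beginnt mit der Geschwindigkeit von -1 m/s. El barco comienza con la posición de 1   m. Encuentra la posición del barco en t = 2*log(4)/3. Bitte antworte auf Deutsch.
Wir müssen das Integral unserer Gleichung für die Geschwindigkeit v(t) = 3·exp(3·t/2)/2 1-mal finden. Die Stammfunktion von der Geschwindigkeit, mit x(0) = 1, ergibt die Position: x(t) = exp(3·t/2). Aus der Gleichung für die Position x(t) = exp(3·t/2), setzen wir t = 2*log(4)/3 ein und erhalten x = 4.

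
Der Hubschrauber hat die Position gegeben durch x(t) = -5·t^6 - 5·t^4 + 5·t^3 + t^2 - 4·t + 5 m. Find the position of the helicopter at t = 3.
We have position x(t) = -5·t^6 - 5·t^4 + 5·t^3 + t^2 - 4·t + 5. Substituting t = 3: x(3) = -3913.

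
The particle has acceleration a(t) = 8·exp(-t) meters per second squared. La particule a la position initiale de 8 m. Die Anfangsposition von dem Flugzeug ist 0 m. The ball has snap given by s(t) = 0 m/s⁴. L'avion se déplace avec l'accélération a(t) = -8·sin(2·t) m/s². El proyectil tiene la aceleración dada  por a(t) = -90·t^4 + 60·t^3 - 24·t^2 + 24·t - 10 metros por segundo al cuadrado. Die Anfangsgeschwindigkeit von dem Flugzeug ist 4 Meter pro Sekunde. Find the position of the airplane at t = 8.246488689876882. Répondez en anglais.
To solve this, we need to take 2 antiderivatives of our acceleration equation a(t) = -8·sin(2·t). The antiderivative of acceleration is velocity. Using v(0) = 4, we get v(t) = 4·cos(2·t). Taking ∫v(t)dt and applying x(0) = 0, we find x(t) = 2·sin(2·t). Using x(t) = 2·sin(2·t) and substituting t = 8.246488689876882, we find x = -1.41367032712031.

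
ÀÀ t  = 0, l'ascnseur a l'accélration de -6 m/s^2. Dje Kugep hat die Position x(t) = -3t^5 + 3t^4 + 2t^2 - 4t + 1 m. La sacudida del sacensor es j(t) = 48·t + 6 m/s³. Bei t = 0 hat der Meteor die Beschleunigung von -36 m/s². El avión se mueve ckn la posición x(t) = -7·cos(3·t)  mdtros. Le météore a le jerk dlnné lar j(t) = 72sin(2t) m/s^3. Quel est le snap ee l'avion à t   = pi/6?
Nous devons dériver notre équation de la position x(t) = -7·cos(3·t) 4 fois. La dérivée de la position donne la vitesse: v(t) = 21·sin(3·t). En dérivant la vitesse, nous obtenons l'accélération: a(t) = 63·cos(3·t). En prenant d/dt de a(t), nous trouvons j(t) = -189·sin(3·t). En dérivant le jerk, nous obtenons le snap: s(t) = -567·cos(3·t). Nous avons le snap s(t) = -567·cos(3·t). En substituant t = pi/6: s(pi/6) = 0.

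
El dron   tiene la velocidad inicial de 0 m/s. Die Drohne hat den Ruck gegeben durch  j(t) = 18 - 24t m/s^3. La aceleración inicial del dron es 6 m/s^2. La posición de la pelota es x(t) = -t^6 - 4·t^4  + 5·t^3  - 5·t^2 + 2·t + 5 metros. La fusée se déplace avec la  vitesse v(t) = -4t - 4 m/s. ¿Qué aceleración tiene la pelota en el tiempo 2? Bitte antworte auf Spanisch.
Para resolver esto, necesitamos tomar 2 derivadas de nuestra ecuación de la posición x(t) = -t^6 - 4·t^4 + 5·t^3 - 5·t^2 + 2·t + 5. Tomando d/dt de x(t), encontramos v(t) = -6·t^5 - 16·t^3 + 15·t^2 - 10·t + 2. La derivada de la velocidad da la aceleración: a(t) = -30·t^4 - 48·t^2 + 30·t - 10. De la ecuación de la aceleración a(t) = -30·t^4 - 48·t^2 + 30·t - 10, sustituimos t = 2 para obtener a = -622.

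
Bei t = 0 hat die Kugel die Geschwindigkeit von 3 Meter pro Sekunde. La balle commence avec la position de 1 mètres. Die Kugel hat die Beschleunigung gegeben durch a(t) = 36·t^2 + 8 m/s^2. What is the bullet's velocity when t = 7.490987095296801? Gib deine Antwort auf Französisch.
Pour résoudre ceci, nous devons prendre 1 intégrale de notre équation de l'accélération a(t) = 36·t^2 + 8. L'intégrale de l'accélération est la vitesse. En utilisant v(0) = 3, nous obtenons v(t) = 12·t^3 + 8·t + 3. En utilisant v(t) = 12·t^3 + 8·t + 3 et en substituant t = 7.490987095296801, nous trouvons v = 5107.19868871453.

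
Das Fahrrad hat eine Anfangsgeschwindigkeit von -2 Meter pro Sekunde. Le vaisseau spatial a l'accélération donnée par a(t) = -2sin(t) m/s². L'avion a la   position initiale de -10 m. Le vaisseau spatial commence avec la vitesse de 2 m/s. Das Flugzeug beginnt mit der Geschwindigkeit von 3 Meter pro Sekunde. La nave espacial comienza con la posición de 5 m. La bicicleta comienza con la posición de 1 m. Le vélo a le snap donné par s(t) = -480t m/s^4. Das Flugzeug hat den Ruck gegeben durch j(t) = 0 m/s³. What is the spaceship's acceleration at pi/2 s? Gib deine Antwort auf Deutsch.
Aus der Gleichung für die Beschleunigung a(t) = -2·sin(t), setzen wir t = pi/2 ein und erhalten a = -2.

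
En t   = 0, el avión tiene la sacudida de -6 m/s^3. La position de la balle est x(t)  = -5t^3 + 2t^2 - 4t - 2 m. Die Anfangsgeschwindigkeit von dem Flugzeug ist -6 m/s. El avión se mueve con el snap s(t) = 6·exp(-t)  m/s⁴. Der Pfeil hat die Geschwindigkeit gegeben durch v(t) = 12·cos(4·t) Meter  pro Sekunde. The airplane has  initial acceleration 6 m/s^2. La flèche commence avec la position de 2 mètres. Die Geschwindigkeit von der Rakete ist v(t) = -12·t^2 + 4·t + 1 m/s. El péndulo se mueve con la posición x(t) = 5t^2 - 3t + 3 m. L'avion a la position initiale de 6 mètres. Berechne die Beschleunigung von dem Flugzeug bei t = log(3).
Wir müssen unsere Gleichung für den Snap s(t) = 6·exp(-t) 2-mal integrieren. Mit ∫s(t)dt und Anwendung von j(0) = -6, finden wir j(t) = -6·exp(-t). Die Stammfunktion von dem Ruck ist die Beschleunigung. Mit a(0) = 6 erhalten wir a(t) = 6·exp(-t). Aus der Gleichung für die Beschleunigung a(t) = 6·exp(-t), setzen wir t = log(3) ein und erhalten a = 2.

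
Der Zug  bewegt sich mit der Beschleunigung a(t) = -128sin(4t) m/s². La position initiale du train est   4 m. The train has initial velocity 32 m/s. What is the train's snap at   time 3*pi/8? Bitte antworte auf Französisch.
Nous devons dériver notre équation de l'accélération a(t) = -128·sin(4·t) 2 fois. En dérivant l'accélération, nous obtenons le jerk: j(t) = -512·cos(4·t). En prenant d/dt de j(t), nous trouvons s(t) = 2048·sin(4·t). En utilisant s(t) = 2048·sin(4·t) et en substituant t = 3*pi/8, nous trouvons s = -2048.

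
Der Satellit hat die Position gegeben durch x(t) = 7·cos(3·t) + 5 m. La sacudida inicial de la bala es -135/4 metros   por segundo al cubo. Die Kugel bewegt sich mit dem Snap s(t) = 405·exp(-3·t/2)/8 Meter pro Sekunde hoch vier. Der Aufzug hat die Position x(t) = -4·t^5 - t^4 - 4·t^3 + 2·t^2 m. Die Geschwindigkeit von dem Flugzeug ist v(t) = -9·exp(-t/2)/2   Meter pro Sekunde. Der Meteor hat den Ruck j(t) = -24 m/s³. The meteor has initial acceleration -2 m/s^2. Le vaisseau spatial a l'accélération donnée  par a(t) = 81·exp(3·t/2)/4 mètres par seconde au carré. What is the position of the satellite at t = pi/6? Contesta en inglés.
Using x(t) = 7·cos(3·t) + 5 and substituting t = pi/6, we find x = 5.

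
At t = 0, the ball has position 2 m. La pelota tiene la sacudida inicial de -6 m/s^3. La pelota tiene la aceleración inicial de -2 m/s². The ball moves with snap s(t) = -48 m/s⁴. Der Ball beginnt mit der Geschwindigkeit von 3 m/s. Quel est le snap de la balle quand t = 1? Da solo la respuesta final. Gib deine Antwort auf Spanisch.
El snap en t = 1 es s = -48.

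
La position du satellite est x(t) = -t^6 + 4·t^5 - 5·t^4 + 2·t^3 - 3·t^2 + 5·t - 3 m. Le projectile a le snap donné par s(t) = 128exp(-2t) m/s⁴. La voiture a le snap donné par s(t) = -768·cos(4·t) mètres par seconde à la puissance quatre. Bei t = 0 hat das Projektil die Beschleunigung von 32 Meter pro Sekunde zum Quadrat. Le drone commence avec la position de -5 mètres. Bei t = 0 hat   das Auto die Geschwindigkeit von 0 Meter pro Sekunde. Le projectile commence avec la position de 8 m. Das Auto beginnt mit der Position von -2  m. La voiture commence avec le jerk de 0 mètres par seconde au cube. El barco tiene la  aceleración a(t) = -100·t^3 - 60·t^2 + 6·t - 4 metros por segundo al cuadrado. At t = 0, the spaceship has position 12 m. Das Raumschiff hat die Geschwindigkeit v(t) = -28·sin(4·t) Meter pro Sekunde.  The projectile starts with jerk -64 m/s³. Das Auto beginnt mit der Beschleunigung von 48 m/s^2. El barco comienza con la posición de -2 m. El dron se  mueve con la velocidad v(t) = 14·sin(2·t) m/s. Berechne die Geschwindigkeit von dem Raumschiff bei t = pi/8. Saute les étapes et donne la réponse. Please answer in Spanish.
En t = pi/8, v = -28.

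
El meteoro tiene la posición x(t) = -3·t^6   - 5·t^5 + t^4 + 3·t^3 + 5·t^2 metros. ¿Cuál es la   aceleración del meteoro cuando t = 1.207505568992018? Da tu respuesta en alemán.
Um dies zu lösen, müssen wir 2 Ableitungen unserer Gleichung für die Position x(t) = -3·t^6 - 5·t^5 + t^4 + 3·t^3 + 5·t^2 nehmen. Mit d/dt von x(t) finden wir v(t) = -18·t^5 - 25·t^4 + 4·t^3 + 9·t^2 + 10·t. Die Ableitung von der Geschwindigkeit ergibt die Beschleunigung: a(t) = -90·t^4 - 100·t^3 + 12·t^2 + 18·t + 10. Mit a(t) = -90·t^4 - 100·t^3 + 12·t^2 + 18·t + 10 und Einsetzen von t = 1.207505568992018, finden wir a = -318.167843819490.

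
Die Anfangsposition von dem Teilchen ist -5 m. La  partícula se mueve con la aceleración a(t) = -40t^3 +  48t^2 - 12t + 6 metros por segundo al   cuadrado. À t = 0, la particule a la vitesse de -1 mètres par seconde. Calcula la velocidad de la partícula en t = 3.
Partiendo de la aceleración a(t) = -40·t^3 + 48·t^2 - 12·t + 6, tomamos 1 antiderivada. La antiderivada de la aceleración es la velocidad. Usando v(0) = -1, obtenemos v(t) = -10·t^4 + 16·t^3 - 6·t^2 + 6·t - 1. De la ecuación de la velocidad v(t) = -10·t^4 + 16·t^3 - 6·t^2 + 6·t - 1, sustituimos t = 3 para obtener v = -415.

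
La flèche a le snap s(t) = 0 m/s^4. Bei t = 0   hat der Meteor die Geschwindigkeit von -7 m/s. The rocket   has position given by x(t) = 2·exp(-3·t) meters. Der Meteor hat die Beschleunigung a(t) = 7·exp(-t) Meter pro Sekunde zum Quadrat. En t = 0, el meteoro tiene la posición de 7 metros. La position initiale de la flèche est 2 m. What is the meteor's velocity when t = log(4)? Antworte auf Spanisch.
Debemos encontrar la antiderivada de nuestra ecuación de la aceleración a(t) = 7·exp(-t) 1 vez. Integrando la aceleración y usando la condición inicial v(0) = -7, obtenemos v(t) = -7·exp(-t). Usando v(t) = -7·exp(-t) y sustituyendo t = log(4), encontramos v = -7/4.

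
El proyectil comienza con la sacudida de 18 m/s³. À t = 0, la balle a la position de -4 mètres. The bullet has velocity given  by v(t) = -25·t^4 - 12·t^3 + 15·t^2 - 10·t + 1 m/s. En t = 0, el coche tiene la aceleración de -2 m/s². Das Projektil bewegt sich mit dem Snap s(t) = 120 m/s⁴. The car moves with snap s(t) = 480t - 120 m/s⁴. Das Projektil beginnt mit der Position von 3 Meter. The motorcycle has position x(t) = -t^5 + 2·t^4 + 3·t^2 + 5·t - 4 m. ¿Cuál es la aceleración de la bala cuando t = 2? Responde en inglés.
To solve this, we need to take 1 derivative of our velocity equation v(t) = -25·t^4 - 12·t^3 + 15·t^2 - 10·t + 1. Differentiating velocity, we get acceleration: a(t) = -100·t^3 - 36·t^2 + 30·t - 10. We have acceleration a(t) = -100·t^3 - 36·t^2 + 30·t - 10. Substituting t = 2: a(2) = -894.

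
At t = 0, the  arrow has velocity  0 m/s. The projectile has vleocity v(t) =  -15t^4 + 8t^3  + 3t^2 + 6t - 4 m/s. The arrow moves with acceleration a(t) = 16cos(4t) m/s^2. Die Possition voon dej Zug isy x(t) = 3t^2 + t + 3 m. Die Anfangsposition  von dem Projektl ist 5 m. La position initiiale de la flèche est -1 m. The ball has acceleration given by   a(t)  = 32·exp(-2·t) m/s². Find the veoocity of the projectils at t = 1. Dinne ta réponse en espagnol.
Tenemos la velocidad v(t) = -15·t^4 + 8·t^3 + 3·t^2 + 6·t - 4. Sustituyendo t = 1: v(1) = -2.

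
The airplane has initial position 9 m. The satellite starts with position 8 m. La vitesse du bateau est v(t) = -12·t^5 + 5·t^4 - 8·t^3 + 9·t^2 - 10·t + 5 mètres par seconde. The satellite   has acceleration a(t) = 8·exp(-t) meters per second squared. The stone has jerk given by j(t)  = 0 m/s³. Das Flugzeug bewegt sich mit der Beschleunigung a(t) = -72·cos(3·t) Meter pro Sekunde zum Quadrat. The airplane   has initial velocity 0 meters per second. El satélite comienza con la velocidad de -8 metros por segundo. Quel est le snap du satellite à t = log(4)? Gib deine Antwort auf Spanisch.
Partiendo de la aceleración a(t) = 8·exp(-t), tomamos 2 derivadas. Derivando la aceleración, obtenemos la sacudida: j(t) = -8·exp(-t). La derivada de la sacudida da el snap: s(t) = 8·exp(-t). De la ecuación del snap s(t) = 8·exp(-t), sustituimos t = log(4) para obtener s = 2.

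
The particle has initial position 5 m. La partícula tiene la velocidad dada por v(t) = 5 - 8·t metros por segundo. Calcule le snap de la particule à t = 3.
Pour résoudre ceci, nous devons prendre 3 dérivées de notre équation de la vitesse v(t) = 5 - 8·t. En dérivant la vitesse, nous obtenons l'accélération: a(t) = -8. En prenant d/dt de a(t), nous trouvons j(t) = 0. En prenant d/dt de j(t), nous trouvons s(t) = 0. En utilisant s(t) = 0 et en substituant t = 3, nous trouvons s = 0.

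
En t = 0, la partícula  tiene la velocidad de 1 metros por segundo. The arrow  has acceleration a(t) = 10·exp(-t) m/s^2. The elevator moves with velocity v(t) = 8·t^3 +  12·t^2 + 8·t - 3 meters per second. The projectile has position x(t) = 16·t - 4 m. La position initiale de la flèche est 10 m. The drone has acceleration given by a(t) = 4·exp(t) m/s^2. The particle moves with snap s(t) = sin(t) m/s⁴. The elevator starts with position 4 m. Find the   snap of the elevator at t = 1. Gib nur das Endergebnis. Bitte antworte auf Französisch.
La réponse est 48.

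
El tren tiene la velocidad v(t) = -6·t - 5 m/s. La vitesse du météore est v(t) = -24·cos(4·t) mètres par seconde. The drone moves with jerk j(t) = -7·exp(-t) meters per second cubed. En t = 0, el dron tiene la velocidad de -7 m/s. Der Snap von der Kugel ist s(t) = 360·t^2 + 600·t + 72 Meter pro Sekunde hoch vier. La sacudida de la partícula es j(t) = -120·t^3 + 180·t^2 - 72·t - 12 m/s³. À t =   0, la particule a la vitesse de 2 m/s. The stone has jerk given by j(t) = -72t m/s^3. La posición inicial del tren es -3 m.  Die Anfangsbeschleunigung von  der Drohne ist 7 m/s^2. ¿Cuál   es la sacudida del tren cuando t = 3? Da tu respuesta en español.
Para resolver esto, necesitamos tomar 2 derivadas de nuestra ecuación de la velocidad v(t) = -6·t - 5. La derivada de la velocidad da la aceleración: a(t) = -6. La derivada de la aceleración da la sacudida: j(t) = 0. Tenemos la sacudida j(t) = 0. Sustituyendo t = 3: j(3) = 0.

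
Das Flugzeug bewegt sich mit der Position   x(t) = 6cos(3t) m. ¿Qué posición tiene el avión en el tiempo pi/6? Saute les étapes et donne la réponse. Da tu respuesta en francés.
À t = pi/6, x = 0.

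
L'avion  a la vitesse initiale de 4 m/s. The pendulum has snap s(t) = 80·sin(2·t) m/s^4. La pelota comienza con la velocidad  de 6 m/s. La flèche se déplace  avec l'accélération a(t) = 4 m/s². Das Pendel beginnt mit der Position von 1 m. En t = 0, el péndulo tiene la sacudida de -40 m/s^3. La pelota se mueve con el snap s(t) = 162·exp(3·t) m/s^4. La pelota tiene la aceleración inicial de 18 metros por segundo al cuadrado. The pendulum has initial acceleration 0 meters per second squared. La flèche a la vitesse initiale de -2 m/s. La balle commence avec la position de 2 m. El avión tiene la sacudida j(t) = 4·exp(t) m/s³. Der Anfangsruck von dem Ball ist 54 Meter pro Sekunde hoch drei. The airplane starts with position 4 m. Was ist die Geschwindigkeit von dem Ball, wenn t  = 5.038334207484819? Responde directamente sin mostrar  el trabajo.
Die Geschwindigkeit bei t = 5.038334207484819 ist v = 22004600.2488124.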